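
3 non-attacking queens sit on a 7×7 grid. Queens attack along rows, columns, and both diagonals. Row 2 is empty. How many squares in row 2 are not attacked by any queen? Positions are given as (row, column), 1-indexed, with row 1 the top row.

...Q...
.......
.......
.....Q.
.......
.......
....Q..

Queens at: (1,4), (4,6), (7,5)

3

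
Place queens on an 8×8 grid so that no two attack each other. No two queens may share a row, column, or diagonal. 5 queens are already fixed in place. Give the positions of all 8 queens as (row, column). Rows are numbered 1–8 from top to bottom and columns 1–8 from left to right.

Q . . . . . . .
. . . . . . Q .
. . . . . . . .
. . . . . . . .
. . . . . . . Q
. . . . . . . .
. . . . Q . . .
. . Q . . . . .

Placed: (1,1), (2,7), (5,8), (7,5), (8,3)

Row 3: attacked by (1,1)→{1,3}; (2,7)→{6,7,8}; (5,8)→{6,8}; (7,5)→{1,5}; (8,3)→{3,8}. Safe: 2, 4. Place at column 4.
Row 4: attacked by (1,1)→{1,4}; (2,7)→{5,7}; (3,4)→{3,4,5}; (5,8)→{7,8}; (7,5)→{2,5,8}; (8,3)→{3,7}. Safe: 6. Place at column 6.
Row 6: attacked by (1,1)→{1,6}; (2,7)→{3,7}; (3,4)→{1,4,7}; (4,6)→{4,6,8}; (5,8)→{7,8}; (7,5)→{4,5,6}; (8,3)→{1,3,5}. Safe: 2. Place at column 2.
Columns [1, 7, 4, 6, 8, 2, 5, 3], r−c [0, -5, -1, -2, -3, 4, 2, 5], r+c [2, 9, 7, 10, 13, 8, 12, 11] are all distinct, so no two queens attack.

(1,1) (2,7) (3,4) (4,6) (5,8) (6,2) (7,5) (8,3)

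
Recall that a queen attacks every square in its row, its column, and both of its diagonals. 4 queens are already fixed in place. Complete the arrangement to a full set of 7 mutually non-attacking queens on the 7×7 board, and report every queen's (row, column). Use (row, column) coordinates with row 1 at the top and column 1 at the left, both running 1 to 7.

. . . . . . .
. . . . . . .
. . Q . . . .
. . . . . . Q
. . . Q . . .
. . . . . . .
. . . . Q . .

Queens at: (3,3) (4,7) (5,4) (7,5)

(1,2) (2,6) (3,3) (4,7) (5,4) (6,1) (7,5)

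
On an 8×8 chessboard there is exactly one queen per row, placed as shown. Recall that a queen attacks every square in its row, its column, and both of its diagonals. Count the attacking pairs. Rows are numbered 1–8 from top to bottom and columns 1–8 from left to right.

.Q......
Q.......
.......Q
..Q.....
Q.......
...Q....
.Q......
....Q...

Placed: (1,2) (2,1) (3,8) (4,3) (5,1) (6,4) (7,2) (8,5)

Same column: (1,2)–(7,2) (column 2); (2,1)–(5,1) (column 1).
Same diagonal: (1,2)–(2,1) (|1−2| = |2−1| = 1); (2,1)–(4,3) (|2−4| = |1−3| = 2).
Total attacking pairs: 4.

4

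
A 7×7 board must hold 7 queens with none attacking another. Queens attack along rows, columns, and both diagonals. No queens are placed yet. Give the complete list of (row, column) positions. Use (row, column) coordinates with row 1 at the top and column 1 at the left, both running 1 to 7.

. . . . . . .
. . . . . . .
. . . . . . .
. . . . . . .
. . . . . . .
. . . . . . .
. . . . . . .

(1,6) (2,2) (3,5) (4,1) (5,4) (6,7) (7,3)

Row 1: Safe: 1, 2, 3, 4, 5, 6, 7. Place at column 6.
Row 2: attacked by (1,6)→{5,6,7}. Safe: 1, 2, 3, 4. Place at column 2.
Row 3: attacked by (1,6)→{4,6}; (2,2)→{1,2,3}. Safe: 5, 7. Place at column 5.
Row 4: attacked by (1,6)→{3,6}; (2,2)→{2,4}; (3,5)→{4,5,6}. Safe: 1, 7. Place at column 1.
Row 5: attacked by (1,6)→{2,6}; (2,2)→{2,5}; (3,5)→{3,5,7}; (4,1)→{1,2}. Safe: 4. Place at column 4.
Row 6: attacked by (1,6)→{1,6}; (2,2)→{2,6}; (3,5)→{2,5}; (4,1)→{1,3}; (5,4)→{3,4,5}. Safe: 7. Place at column 7.
Row 7: attacked by (1,6)→{6}; (2,2)→{2,7}; (3,5)→{1,5}; (4,1)→{1,4}; (5,4)→{2,4,6}; (6,7)→{6,7}. Safe: 3. Place at column 3.
Columns [6, 2, 5, 1, 4, 7, 3], r−c [-5, 0, -2, 3, 1, -1, 4], r+c [7, 4, 8, 5, 9, 13, 10] are all distinct, so no two queens attack.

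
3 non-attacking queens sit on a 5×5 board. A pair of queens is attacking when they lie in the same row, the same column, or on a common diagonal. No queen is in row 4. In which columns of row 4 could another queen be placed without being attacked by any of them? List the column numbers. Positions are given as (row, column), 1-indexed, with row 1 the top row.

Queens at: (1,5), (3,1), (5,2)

columns 4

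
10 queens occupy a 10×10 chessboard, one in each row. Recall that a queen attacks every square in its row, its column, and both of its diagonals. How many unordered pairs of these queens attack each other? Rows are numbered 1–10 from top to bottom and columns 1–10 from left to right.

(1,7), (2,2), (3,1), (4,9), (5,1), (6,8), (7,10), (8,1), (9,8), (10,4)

7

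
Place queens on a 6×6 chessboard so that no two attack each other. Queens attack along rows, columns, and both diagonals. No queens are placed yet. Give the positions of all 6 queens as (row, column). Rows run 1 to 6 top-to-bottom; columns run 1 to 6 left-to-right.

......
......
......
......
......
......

(1,4) (2,1) (3,5) (4,2) (5,6) (6,3)

Row 1: Safe: 1, 2, 3, 4, 5, 6. Place at column 4.
Row 2: attacked by (1,4)→{3,4,5}. Safe: 1, 2, 6. Place at column 1.
Row 3: attacked by (1,4)→{2,4,6}; (2,1)→{1,2}. Safe: 3, 5. Place at column 5.
Row 4: attacked by (1,4)→{1,4}; (2,1)→{1,3}; (3,5)→{4,5,6}. Safe: 2. Place at column 2.
Row 5: attacked by (1,4)→{4}; (2,1)→{1,4}; (3,5)→{3,5}; (4,2)→{1,2,3}. Safe: 6. Place at column 6.
Row 6: attacked by (1,4)→{4}; (2,1)→{1,5}; (3,5)→{2,5}; (4,2)→{2,4}; (5,6)→{5,6}. Safe: 3. Place at column 3.
Columns [4, 1, 5, 2, 6, 3], r−c [-3, 1, -2, 2, -1, 3], r+c [5, 3, 8, 6, 11, 9] are all distinct, so no two queens attack.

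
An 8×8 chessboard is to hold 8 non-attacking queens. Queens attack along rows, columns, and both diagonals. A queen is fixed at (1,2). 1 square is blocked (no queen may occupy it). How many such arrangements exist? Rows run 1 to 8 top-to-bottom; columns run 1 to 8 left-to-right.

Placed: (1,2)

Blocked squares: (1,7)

8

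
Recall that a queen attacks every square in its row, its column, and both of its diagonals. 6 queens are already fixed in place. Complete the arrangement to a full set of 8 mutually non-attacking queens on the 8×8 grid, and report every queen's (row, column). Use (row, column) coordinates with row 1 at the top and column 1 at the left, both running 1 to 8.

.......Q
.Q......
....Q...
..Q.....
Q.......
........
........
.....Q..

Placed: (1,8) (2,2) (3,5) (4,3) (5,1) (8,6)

(1,8) (2,2) (3,5) (4,3) (5,1) (6,7) (7,4) (8,6)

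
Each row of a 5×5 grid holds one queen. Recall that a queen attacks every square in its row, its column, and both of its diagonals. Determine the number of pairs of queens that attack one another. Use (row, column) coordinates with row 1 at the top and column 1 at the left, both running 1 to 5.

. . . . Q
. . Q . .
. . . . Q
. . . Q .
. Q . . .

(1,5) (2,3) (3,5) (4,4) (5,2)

Same column: (1,5)–(3,5) (column 5).
Same diagonal: (3,5)–(4,4) (|3−4| = |5−4| = 1).
Total attacking pairs: 2.

2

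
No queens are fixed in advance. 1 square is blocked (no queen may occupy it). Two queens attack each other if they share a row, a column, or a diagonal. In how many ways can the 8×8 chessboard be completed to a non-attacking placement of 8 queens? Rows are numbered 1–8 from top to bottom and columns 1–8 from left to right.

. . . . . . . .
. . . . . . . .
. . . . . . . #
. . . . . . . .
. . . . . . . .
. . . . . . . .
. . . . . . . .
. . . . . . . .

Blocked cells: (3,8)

76

Branch on row 1: col 1 → 2; col 2 → 7; col 3 → 12; col 4 → 14; col 5 → 14; col 6 → 16; col 7 → 7; col 8 → 4.
Sum: 2 + 7 + 12 + 14 + 14 + 16 + 7 + 4 = 76.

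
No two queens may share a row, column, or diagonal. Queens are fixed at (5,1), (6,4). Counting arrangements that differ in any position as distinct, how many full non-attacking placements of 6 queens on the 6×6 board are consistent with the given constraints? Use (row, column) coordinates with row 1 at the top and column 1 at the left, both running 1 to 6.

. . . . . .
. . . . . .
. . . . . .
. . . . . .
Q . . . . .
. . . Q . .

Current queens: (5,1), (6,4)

Branch on row 1: col 2 → 0; col 3 → 1; col 6 → 0.
Sum: 0 + 1 + 0 = 1.

1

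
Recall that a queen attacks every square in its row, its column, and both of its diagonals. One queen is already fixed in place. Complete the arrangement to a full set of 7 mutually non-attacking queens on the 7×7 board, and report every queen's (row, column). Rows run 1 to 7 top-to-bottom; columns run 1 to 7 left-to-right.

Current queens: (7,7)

Row 1: attacked by (7,7)→{1,7}. Safe: 2, 3, 4, 5, 6. Place at column 3.
Row 2: attacked by (1,3)→{2,3,4}; (7,7)→{2,7}. Safe: 1, 5, 6. Place at column 6.
Row 3: attacked by (1,3)→{1,3,5}; (2,6)→{5,6,7}; (7,7)→{3,7}. Safe: 2, 4. Place at column 2.
Row 4: attacked by (1,3)→{3,6}; (2,6)→{4,6}; (3,2)→{1,2,3}; (7,7)→{4,7}. Safe: 5. Place at column 5.
Row 5: attacked by (1,3)→{3,7}; (2,6)→{3,6}; (3,2)→{2,4}; (4,5)→{4,5,6}; (7,7)→{5,7}. Safe: 1. Place at column 1.
Row 6: attacked by (1,3)→{3}; (2,6)→{2,6}; (3,2)→{2,5}; (4,5)→{3,5,7}; (5,1)→{1,2}; (7,7)→{6,7}. Safe: 4. Place at column 4.
Columns [3, 6, 2, 5, 1, 4, 7], r−c [-2, -4, 1, -1, 4, 2, 0], r+c [4, 8, 5, 9, 6, 10, 14] are all distinct, so no two queens attack.

(1,3) (2,6) (3,2) (4,5) (5,1) (6,4) (7,7)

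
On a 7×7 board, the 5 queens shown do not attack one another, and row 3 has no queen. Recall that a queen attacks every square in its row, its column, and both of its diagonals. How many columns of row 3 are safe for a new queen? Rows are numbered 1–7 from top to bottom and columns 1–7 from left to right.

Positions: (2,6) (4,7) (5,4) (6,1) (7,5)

1

(2,6) attacks row 3 at column 6 and diagonals 5, 7.
(4,7) attacks row 3 at column 7 and diagonals 6.
(5,4) attacks row 3 at column 4 and diagonals 2, 6.
(6,1) attacks row 3 at column 1 and diagonals 4.
(7,5) attacks row 3 at column 5 and diagonals 1.
Attacked columns: {1, 2, 4, 5, 6, 7}. Safe: {3}.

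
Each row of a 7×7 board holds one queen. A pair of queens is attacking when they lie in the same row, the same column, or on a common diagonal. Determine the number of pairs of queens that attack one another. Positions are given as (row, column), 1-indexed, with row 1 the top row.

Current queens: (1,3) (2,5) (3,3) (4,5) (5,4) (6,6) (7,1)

4

Same column: (1,3)–(3,3) (column 3); (2,5)–(4,5) (column 5).
Same diagonal: (3,3)–(6,6) (|3−6| = |3−6| = 3); (4,5)–(5,4) (|4−5| = |5−4| = 1).
Total attacking pairs: 4.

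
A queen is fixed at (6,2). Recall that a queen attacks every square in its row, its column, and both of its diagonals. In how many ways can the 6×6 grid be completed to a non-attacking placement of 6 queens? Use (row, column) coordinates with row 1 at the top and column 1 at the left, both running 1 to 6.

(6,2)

1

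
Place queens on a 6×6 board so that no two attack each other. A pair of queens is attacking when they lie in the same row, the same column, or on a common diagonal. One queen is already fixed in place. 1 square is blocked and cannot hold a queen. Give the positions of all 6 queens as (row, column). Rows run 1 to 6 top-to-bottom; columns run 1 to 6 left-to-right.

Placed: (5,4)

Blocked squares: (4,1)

Row 1: attacked by (5,4)→{4}. Safe: 1, 2, 3, 5, 6. Place at column 5.
Row 2: attacked by (1,5)→{4,5,6}; (5,4)→{1,4}. Safe: 2, 3. Place at column 3.
Row 3: attacked by (1,5)→{3,5}; (2,3)→{2,3,4}; (5,4)→{2,4,6}. Safe: 1. Place at column 1.
Row 4: attacked by (1,5)→{2,5}; (2,3)→{1,3,5}; (3,1)→{1,2}; (5,4)→{3,4,5}. Blocked: 1. Safe: 6. Place at column 6.
Row 6: attacked by (1,5)→{5}; (2,3)→{3}; (3,1)→{1,4}; (4,6)→{4,6}; (5,4)→{3,4,5}. Safe: 2. Place at column 2.
Columns [5, 3, 1, 6, 4, 2], r−c [-4, -1, 2, -2, 1, 4], r+c [6, 5, 4, 10, 9, 8] are all distinct, so no two queens attack.

(1,5) (2,3) (3,1) (4,6) (5,4) (6,2)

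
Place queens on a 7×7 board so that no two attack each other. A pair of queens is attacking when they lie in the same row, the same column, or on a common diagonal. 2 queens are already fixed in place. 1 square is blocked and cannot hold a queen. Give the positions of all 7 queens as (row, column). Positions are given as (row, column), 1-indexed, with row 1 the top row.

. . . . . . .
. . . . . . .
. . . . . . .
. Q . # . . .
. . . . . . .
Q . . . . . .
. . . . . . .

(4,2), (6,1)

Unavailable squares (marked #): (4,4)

Row 1: attacked by (4,2)→{2,5}; (6,1)→{1,6}. Safe: 3, 4, 7. Place at column 4.
Row 2: attacked by (1,4)→{3,4,5}; (4,2)→{2,4}; (6,1)→{1,5}. Safe: 6, 7. Place at column 7.
Row 3: attacked by (1,4)→{2,4,6}; (2,7)→{6,7}; (4,2)→{1,2,3}; (6,1)→{1,4}. Safe: 5. Place at column 5.
Row 5: attacked by (1,4)→{4}; (2,7)→{4,7}; (3,5)→{3,5,7}; (4,2)→{1,2,3}; (6,1)→{1,2}. Safe: 6. Place at column 6.
Row 7: attacked by (1,4)→{4}; (2,7)→{2,7}; (3,5)→{1,5}; (4,2)→{2,5}; (5,6)→{4,6}; (6,1)→{1,2}. Safe: 3. Place at column 3.
Columns [4, 7, 5, 2, 6, 1, 3], r−c [-3, -5, -2, 2, -1, 5, 4], r+c [5, 9, 8, 6, 11, 7, 10] are all distinct, so no two queens attack.

(1,4) (2,7) (3,5) (4,2) (5,6) (6,1) (7,3)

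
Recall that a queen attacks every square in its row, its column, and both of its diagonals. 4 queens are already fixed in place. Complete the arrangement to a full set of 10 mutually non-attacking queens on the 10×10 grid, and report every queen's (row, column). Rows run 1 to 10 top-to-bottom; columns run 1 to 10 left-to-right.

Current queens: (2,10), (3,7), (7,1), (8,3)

(1,4) (2,10) (3,7) (4,5) (5,2) (6,8) (7,1) (8,3) (9,9) (10,6)

Row 1: attacked by (2,10)→{9,10}; (3,7)→{5,7,9}; (7,1)→{1,7}; (8,3)→{3,10}. Safe: 2, 4, 6, 8. Place at column 4.
Row 4: attacked by (1,4)→{1,4,7}; (2,10)→{8,10}; (3,7)→{6,7,8}; (7,1)→{1,4}; (8,3)→{3,7}. Safe: 2, 5, 9. Place at column 5.
Row 5: attacked by (1,4)→{4,8}; (2,10)→{7,10}; (3,7)→{5,7,9}; (4,5)→{4,5,6}; (7,1)→{1,3}; (8,3)→{3,6}. Safe: 2. Place at column 2.
Row 6: attacked by (1,4)→{4,9}; (2,10)→{6,10}; (3,7)→{4,7,10}; (4,5)→{3,5,7}; (5,2)→{1,2,3}; (7,1)→{1,2}; (8,3)→{1,3,5}. Safe: 8. Place at column 8.
Row 9: attacked by (1,4)→{4}; (2,10)→{3,10}; (3,7)→{1,7}; (4,5)→{5,10}; (5,2)→{2,6}; (6,8)→{5,8}; (7,1)→{1,3}; (8,3)→{2,3,4}. Safe: 9. Place at column 9.
Row 10: attacked by (1,4)→{4}; (2,10)→{2,10}; (3,7)→{7}; (4,5)→{5}; (5,2)→{2,7}; (6,8)→{4,8}; (7,1)→{1,4}; (8,3)→{1,3,5}; (9,9)→{8,9,10}. Safe: 6. Place at column 6.
Columns [4, 10, 7, 5, 2, 8, 1, 3, 9, 6], r−c [-3, -8, -4, -1, 3, -2, 6, 5, 0, 4], r+c [5, 12, 10, 9, 7, 14, 8, 11, 18, 16] are all distinct, so no two queens attack.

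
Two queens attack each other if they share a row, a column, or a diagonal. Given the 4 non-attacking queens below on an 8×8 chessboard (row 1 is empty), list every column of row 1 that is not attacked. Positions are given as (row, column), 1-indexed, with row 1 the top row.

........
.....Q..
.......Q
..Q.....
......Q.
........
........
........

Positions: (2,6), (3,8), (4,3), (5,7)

columns 1, 2, 4

(2,6) attacks row 1 at column 6 and diagonals 5, 7.
(3,8) attacks row 1 at column 8 and diagonals 6.
(4,3) attacks row 1 at column 3 and diagonals 6.
(5,7) attacks row 1 at column 7 and diagonals 3.
Attacked columns: {3, 5, 6, 7, 8}. Safe: {1, 2, 4}.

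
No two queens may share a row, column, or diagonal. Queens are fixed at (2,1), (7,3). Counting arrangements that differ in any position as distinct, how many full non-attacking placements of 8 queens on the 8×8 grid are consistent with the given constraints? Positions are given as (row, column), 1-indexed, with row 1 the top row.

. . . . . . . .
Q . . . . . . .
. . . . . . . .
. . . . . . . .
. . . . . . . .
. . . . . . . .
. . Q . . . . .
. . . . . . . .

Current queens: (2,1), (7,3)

Branch on row 1: col 4 → 1; col 5 → 1; col 6 → 0; col 7 → 0; col 8 → 0.
Sum: 1 + 1 + 0 + 0 + 0 = 2.

2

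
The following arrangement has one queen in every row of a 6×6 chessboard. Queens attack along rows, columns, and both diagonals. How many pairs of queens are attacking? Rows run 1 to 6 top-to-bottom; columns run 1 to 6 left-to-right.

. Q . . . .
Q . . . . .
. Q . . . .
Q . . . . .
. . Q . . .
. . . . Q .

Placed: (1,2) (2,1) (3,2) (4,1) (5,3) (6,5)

7

Same column: (1,2)–(3,2) (column 2); (2,1)–(4,1) (column 1).
Same diagonal: (1,2)–(2,1) (|1−2| = |2−1| = 1); (2,1)–(3,2) (|2−3| = |1−2| = 1); (2,1)–(6,5) (|2−6| = |1−5| = 4); (3,2)–(4,1) (|3−4| = |2−1| = 1); (3,2)–(6,5) (|3−6| = |2−5| = 3).
Total attacking pairs: 7.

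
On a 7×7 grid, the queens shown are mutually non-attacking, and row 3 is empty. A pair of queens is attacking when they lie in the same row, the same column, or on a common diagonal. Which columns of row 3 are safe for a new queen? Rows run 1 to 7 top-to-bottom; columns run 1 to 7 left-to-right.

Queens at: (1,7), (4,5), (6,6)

(1,7) attacks row 3 at column 7 and diagonals 5.
(4,5) attacks row 3 at column 5 and diagonals 4, 6.
(6,6) attacks row 3 at column 6 and diagonals 3.
Attacked columns: {3, 4, 5, 6, 7}. Safe: {1, 2}.

columns 1, 2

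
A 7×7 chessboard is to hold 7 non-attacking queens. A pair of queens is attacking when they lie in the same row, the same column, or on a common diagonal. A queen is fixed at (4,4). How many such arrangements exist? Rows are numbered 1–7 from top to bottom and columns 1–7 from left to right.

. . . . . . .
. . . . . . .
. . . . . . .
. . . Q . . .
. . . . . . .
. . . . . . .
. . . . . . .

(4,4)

8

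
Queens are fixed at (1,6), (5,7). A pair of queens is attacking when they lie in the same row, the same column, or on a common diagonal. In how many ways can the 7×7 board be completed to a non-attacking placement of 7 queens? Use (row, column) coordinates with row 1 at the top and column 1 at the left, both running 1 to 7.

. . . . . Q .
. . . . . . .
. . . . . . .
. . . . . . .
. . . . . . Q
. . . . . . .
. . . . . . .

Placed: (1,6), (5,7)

2

Branch on row 2: col 1 → 1; col 2 → 0; col 3 → 1.
Sum: 1 + 0 + 1 = 2.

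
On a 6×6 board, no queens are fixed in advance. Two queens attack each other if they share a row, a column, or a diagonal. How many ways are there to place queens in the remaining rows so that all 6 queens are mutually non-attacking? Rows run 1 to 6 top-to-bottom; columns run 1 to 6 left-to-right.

4

Branch on row 1: col 1 → 0; col 2 → 1; col 3 → 1; col 4 → 1; col 5 → 1; col 6 → 0.
Sum: 0 + 1 + 1 + 1 + 1 + 0 = 4.
(This is the classic 6-queens count.)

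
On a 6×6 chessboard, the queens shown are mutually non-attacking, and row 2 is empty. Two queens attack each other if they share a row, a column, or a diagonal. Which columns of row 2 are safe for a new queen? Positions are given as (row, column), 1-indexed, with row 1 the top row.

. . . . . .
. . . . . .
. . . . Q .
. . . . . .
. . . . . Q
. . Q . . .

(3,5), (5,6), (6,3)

columns 1, 2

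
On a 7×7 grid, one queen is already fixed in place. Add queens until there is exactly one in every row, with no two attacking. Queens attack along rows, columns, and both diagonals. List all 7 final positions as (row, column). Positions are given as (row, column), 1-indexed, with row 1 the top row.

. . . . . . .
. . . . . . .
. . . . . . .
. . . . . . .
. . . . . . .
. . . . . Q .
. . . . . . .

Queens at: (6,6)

(1,2) (2,7) (3,5) (4,3) (5,1) (6,6) (7,4)

Row 1: attacked by (6,6)→{1,6}. Safe: 2, 3, 4, 5, 7. Place at column 2.
Row 2: attacked by (1,2)→{1,2,3}; (6,6)→{2,6}. Safe: 4, 5, 7. Place at column 7.
Row 3: attacked by (1,2)→{2,4}; (2,7)→{6,7}; (6,6)→{3,6}. Safe: 1, 5. Place at column 5.
Row 4: attacked by (1,2)→{2,5}; (2,7)→{5,7}; (3,5)→{4,5,6}; (6,6)→{4,6}. Safe: 1, 3. Place at column 3.
Row 5: attacked by (1,2)→{2,6}; (2,7)→{4,7}; (3,5)→{3,5,7}; (4,3)→{2,3,4}; (6,6)→{5,6,7}. Safe: 1. Place at column 1.
Row 7: attacked by (1,2)→{2}; (2,7)→{2,7}; (3,5)→{1,5}; (4,3)→{3,6}; (5,1)→{1,3}; (6,6)→{5,6,7}. Safe: 4. Place at column 4.
Columns [2, 7, 5, 3, 1, 6, 4], r−c [-1, -5, -2, 1, 4, 0, 3], r+c [3, 9, 8, 7, 6, 12, 11] are all distinct, so no two queens attack.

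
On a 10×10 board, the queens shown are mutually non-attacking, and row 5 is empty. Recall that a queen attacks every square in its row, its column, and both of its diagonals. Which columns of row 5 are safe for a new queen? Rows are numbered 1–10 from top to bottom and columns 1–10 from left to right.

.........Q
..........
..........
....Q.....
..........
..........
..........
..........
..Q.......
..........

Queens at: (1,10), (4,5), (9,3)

(1,10) attacks row 5 at column 10 and diagonals 6.
(4,5) attacks row 5 at column 5 and diagonals 4, 6.
(9,3) attacks row 5 at column 3 and diagonals 7.
Attacked columns: {3, 4, 5, 6, 7, 10}. Safe: {1, 2, 8, 9}.

columns 1, 2, 8, 9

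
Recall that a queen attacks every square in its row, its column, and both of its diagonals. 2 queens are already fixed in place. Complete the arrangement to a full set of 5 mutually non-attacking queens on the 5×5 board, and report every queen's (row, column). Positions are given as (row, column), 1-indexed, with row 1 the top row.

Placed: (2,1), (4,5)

(1,4) (2,1) (3,3) (4,5) (5,2)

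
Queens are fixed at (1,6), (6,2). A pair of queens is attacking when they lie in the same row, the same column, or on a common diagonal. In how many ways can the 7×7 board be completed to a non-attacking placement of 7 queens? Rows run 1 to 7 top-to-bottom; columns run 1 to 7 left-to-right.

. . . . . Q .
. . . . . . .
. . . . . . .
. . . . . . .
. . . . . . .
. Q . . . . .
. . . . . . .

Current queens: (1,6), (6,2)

1

Branch on row 2: col 1 → 1; col 3 → 0; col 4 → 0.
Sum: 1 + 0 + 0 = 1.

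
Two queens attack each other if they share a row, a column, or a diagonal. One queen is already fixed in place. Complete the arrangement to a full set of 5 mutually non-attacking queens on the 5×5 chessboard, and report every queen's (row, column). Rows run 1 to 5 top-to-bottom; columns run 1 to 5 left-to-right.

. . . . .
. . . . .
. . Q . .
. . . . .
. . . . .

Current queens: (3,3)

(1,4) (2,1) (3,3) (4,5) (5,2)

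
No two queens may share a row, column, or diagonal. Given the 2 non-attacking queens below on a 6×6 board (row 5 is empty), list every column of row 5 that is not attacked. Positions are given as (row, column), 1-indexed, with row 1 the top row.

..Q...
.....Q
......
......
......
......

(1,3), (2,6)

columns 1, 2, 4, 5

(1,3) attacks row 5 at column 3.
(2,6) attacks row 5 at column 6 and diagonals 3.
Attacked columns: {3, 6}. Safe: {1, 2, 4, 5}.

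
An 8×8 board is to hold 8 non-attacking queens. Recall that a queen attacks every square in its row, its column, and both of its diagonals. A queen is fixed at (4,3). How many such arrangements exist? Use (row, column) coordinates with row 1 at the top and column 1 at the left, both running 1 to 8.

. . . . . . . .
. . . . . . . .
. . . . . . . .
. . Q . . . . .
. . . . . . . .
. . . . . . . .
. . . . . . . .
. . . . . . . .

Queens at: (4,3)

Branch on row 1: col 1 → 1; col 2 → 1; col 4 → 6; col 5 → 1; col 7 → 1; col 8 → 2.
Sum: 1 + 1 + 6 + 1 + 1 + 2 = 12.

12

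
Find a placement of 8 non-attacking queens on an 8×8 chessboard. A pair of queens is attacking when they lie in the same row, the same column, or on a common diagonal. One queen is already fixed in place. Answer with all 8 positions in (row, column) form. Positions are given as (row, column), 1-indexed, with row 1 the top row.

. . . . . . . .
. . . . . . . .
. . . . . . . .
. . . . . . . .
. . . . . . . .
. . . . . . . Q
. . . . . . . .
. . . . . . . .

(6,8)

(1,2) (2,6) (3,1) (4,7) (5,4) (6,8) (7,3) (8,5)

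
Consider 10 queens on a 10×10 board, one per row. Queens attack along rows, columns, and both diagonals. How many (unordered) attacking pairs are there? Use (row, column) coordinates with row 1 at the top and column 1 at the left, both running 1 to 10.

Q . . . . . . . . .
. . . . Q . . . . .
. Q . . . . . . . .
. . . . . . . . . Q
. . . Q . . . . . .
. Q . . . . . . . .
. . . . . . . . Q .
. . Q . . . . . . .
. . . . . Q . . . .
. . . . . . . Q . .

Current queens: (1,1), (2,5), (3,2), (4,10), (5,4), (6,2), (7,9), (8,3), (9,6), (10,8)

2

Same column: (3,2)–(6,2) (column 2).
Same diagonal: (3,2)–(5,4) (|3−5| = |2−4| = 2).
Total attacking pairs: 2.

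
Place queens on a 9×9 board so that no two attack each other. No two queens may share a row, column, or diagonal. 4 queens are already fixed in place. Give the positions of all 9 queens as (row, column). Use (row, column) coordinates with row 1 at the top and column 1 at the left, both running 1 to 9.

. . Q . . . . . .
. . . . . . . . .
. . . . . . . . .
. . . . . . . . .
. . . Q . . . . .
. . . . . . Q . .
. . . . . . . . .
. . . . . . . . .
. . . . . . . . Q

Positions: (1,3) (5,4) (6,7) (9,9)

Row 2: attacked by (1,3)→{2,3,4}; (5,4)→{1,4,7}; (6,7)→{3,7}; (9,9)→{2,9}. Safe: 5, 6, 8. Place at column 6.
Row 3: attacked by (1,3)→{1,3,5}; (2,6)→{5,6,7}; (5,4)→{2,4,6}; (6,7)→{4,7}; (9,9)→{3,9}. Safe: 8. Place at column 8.
Row 4: attacked by (1,3)→{3,6}; (2,6)→{4,6,8}; (3,8)→{7,8,9}; (5,4)→{3,4,5}; (6,7)→{5,7,9}; (9,9)→{4,9}. Safe: 1, 2. Place at column 1.
Row 7: attacked by (1,3)→{3,9}; (2,6)→{1,6}; (3,8)→{4,8}; (4,1)→{1,4}; (5,4)→{2,4,6}; (6,7)→{6,7,8}; (9,9)→{7,9}. Safe: 5. Place at column 5.
Row 8: attacked by (1,3)→{3}; (2,6)→{6}; (3,8)→{3,8}; (4,1)→{1,5}; (5,4)→{1,4,7}; (6,7)→{5,7,9}; (7,5)→{4,5,6}; (9,9)→{8,9}. Safe: 2. Place at column 2.
Columns [3, 6, 8, 1, 4, 7, 5, 2, 9], r−c [-2, -4, -5, 3, 1, -1, 2, 6, 0], r+c [4, 8, 11, 5, 9, 13, 12, 10, 18] are all distinct, so no two queens attack.

(1,3) (2,6) (3,8) (4,1) (5,4) (6,7) (7,5) (8,2) (9,9)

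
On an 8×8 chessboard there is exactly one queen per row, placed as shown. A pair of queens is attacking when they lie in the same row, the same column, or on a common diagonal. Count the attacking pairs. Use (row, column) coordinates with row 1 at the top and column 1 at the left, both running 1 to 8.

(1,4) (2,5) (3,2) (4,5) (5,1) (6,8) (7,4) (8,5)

Same column: (1,4)–(7,4) (column 4); (2,5)–(4,5) (column 5); (2,5)–(8,5) (column 5); (4,5)–(8,5) (column 5).
Same diagonal: (1,4)–(2,5) (|1−2| = |4−5| = 1); (1,4)–(3,2) (|1−3| = |4−2| = 2); (7,4)–(8,5) (|7−8| = |4−5| = 1).
Total attacking pairs: 7.

7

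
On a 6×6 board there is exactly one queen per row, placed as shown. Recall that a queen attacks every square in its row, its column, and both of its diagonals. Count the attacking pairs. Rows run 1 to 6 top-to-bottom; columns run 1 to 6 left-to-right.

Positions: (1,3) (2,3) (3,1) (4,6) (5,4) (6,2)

3

Same column: (1,3)–(2,3) (column 3).
Same diagonal: (1,3)–(3,1) (|1−3| = |3−1| = 2); (1,3)–(4,6) (|1−4| = |3−6| = 3).
Total attacking pairs: 3.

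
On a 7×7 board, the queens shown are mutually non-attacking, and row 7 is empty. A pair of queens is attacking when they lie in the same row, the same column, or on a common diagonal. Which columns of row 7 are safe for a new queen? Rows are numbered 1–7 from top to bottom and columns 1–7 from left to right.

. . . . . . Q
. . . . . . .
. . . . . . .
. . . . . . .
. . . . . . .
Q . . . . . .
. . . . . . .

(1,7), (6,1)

columns 3, 4, 5, 6

(1,7) attacks row 7 at column 7 and diagonals 1.
(6,1) attacks row 7 at column 1 and diagonals 2.
Attacked columns: {1, 2, 7}. Safe: {3, 4, 5, 6}.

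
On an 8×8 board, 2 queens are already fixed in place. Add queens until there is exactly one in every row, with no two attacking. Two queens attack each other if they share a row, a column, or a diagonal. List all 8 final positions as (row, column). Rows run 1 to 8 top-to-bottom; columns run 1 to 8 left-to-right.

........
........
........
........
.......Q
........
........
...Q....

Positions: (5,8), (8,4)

Row 1: attacked by (5,8)→{4,8}; (8,4)→{4}. Safe: 1, 2, 3, 5, 6, 7. Place at column 6.
Row 2: attacked by (1,6)→{5,6,7}; (5,8)→{5,8}; (8,4)→{4}. Safe: 1, 2, 3. Place at column 1.
Row 3: attacked by (1,6)→{4,6,8}; (2,1)→{1,2}; (5,8)→{6,8}; (8,4)→{4}. Safe: 3, 5, 7. Place at column 5.
Row 4: attacked by (1,6)→{3,6}; (2,1)→{1,3}; (3,5)→{4,5,6}; (5,8)→{7,8}; (8,4)→{4,8}. Safe: 2. Place at column 2.
Row 6: attacked by (1,6)→{1,6}; (2,1)→{1,5}; (3,5)→{2,5,8}; (4,2)→{2,4}; (5,8)→{7,8}; (8,4)→{2,4,6}. Safe: 3. Place at column 3.
Row 7: attacked by (1,6)→{6}; (2,1)→{1,6}; (3,5)→{1,5}; (4,2)→{2,5}; (5,8)→{6,8}; (6,3)→{2,3,4}; (8,4)→{3,4,5}. Safe: 7. Place at column 7.
Columns [6, 1, 5, 2, 8, 3, 7, 4], r−c [-5, 1, -2, 2, -3, 3, 0, 4], r+c [7, 3, 8, 6, 13, 9, 14, 12] are all distinct, so no two queens attack.

(1,6) (2,1) (3,5) (4,2) (5,8) (6,3) (7,7) (8,4)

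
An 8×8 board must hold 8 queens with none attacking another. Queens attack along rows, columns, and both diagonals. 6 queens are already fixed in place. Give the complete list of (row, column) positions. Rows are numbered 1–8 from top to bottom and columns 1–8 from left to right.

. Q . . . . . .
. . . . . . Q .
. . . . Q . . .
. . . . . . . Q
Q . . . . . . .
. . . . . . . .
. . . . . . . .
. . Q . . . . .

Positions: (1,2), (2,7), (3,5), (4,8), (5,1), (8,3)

Row 6: attacked by (1,2)→{2,7}; (2,7)→{3,7}; (3,5)→{2,5,8}; (4,8)→{6,8}; (5,1)→{1,2}; (8,3)→{1,3,5}. Safe: 4. Place at column 4.
Row 7: attacked by (1,2)→{2,8}; (2,7)→{2,7}; (3,5)→{1,5}; (4,8)→{5,8}; (5,1)→{1,3}; (6,4)→{3,4,5}; (8,3)→{2,3,4}. Safe: 6. Place at column 6.
Columns [2, 7, 5, 8, 1, 4, 6, 3], r−c [-1, -5, -2, -4, 4, 2, 1, 5], r+c [3, 9, 8, 12, 6, 10, 13, 11] are all distinct, so no two queens attack.

(1,2) (2,7) (3,5) (4,8) (5,1) (6,4) (7,6) (8,3)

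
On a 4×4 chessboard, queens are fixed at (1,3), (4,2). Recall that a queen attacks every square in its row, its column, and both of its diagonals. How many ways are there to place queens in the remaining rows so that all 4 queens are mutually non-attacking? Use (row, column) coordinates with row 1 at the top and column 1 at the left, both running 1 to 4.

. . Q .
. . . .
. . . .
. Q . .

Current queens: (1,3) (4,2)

1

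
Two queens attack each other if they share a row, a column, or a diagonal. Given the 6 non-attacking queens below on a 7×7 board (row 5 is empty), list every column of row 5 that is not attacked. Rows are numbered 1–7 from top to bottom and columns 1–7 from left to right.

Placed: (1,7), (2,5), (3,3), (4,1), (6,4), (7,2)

columns 6

(1,7) attacks row 5 at column 7 and diagonals 3.
(2,5) attacks row 5 at column 5 and diagonals 2.
(3,3) attacks row 5 at column 3 and diagonals 1, 5.
(4,1) attacks row 5 at column 1 and diagonals 2.
(6,4) attacks row 5 at column 4 and diagonals 3, 5.
(7,2) attacks row 5 at column 2 and diagonals 4.
Attacked columns: {1, 2, 3, 4, 5, 7}. Safe: {6}.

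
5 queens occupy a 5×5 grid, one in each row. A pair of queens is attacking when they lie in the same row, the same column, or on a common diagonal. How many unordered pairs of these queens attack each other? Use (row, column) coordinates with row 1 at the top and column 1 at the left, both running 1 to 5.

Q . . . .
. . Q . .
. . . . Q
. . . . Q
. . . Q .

Same column: (3,5)–(4,5) (column 5).
Same diagonal: (2,3)–(4,5) (|2−4| = |3−5| = 2); (4,5)–(5,4) (|4−5| = |5−4| = 1).
Total attacking pairs: 3.

3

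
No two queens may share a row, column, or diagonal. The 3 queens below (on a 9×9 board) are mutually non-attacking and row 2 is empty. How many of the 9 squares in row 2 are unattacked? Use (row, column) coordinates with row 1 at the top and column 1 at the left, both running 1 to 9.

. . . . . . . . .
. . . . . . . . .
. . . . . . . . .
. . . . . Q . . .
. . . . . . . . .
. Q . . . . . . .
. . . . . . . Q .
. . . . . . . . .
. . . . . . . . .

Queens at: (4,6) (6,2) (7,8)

4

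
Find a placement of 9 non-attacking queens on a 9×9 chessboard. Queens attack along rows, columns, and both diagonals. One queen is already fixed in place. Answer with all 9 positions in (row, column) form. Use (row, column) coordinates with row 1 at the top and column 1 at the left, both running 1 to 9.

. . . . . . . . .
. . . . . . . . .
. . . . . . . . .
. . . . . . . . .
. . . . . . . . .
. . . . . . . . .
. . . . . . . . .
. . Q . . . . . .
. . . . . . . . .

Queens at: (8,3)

(1,1) (2,7) (3,4) (4,6) (5,9) (6,2) (7,5) (8,3) (9,8)

Row 1: attacked by (8,3)→{3}. Safe: 1, 2, 4, 5, 6, 7, 8, 9. Place at column 1.
Row 2: attacked by (1,1)→{1,2}; (8,3)→{3,9}. Safe: 4, 5, 6, 7, 8. Place at column 7.
Row 3: attacked by (1,1)→{1,3}; (2,7)→{6,7,8}; (8,3)→{3,8}. Safe: 2, 4, 5, 9. Place at column 4.
Row 4: attacked by (1,1)→{1,4}; (2,7)→{5,7,9}; (3,4)→{3,4,5}; (8,3)→{3,7}. Safe: 2, 6, 8. Place at column 6.
Row 5: attacked by (1,1)→{1,5}; (2,7)→{4,7}; (3,4)→{2,4,6}; (4,6)→{5,6,7}; (8,3)→{3,6}. Safe: 8, 9. Place at column 9.
Row 6: attacked by (1,1)→{1,6}; (2,7)→{3,7}; (3,4)→{1,4,7}; (4,6)→{4,6,8}; (5,9)→{8,9}; (8,3)→{1,3,5}. Safe: 2. Place at column 2.
Row 7: attacked by (1,1)→{1,7}; (2,7)→{2,7}; (3,4)→{4,8}; (4,6)→{3,6,9}; (5,9)→{7,9}; (6,2)→{1,2,3}; (8,3)→{2,3,4}. Safe: 5. Place at column 5.
Row 9: attacked by (1,1)→{1,9}; (2,7)→{7}; (3,4)→{4}; (4,6)→{1,6}; (5,9)→{5,9}; (6,2)→{2,5}; (7,5)→{3,5,7}; (8,3)→{2,3,4}. Safe: 8. Place at column 8.
Columns [1, 7, 4, 6, 9, 2, 5, 3, 8], r−c [0, -5, -1, -2, -4, 4, 2, 5, 1], r+c [2, 9, 7, 10, 14, 8, 12, 11, 17] are all distinct, so no two queens attack.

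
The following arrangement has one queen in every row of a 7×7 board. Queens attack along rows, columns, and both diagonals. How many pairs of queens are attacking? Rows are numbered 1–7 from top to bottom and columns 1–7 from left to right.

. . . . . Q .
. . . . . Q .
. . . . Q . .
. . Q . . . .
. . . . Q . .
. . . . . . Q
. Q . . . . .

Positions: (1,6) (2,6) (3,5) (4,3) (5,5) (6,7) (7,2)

4

Same column: (1,6)–(2,6) (column 6); (3,5)–(5,5) (column 5).
Same diagonal: (1,6)–(4,3) (|1−4| = |6−3| = 3); (2,6)–(3,5) (|2−3| = |6−5| = 1).
Total attacking pairs: 4.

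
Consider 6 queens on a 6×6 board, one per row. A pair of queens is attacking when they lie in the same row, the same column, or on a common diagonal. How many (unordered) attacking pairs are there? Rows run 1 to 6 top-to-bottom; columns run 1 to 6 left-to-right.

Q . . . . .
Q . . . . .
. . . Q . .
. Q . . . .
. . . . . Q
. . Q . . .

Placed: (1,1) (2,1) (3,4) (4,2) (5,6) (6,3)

2

Same column: (1,1)–(2,1) (column 1).
Same diagonal: (3,4)–(5,6) (|3−5| = |4−6| = 2).
Total attacking pairs: 2.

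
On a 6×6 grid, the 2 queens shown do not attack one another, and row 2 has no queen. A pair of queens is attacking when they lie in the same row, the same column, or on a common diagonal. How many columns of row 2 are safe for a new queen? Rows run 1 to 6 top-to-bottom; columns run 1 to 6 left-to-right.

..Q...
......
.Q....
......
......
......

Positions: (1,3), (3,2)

(1,3) attacks row 2 at column 3 and diagonals 2, 4.
(3,2) attacks row 2 at column 2 and diagonals 1, 3.
Attacked columns: {1, 2, 3, 4}. Safe: {5, 6}.

2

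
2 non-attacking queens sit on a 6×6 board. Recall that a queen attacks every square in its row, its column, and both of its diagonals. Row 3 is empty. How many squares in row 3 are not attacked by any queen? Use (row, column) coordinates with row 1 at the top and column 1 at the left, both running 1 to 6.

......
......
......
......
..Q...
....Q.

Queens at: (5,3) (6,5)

(5,3) attacks row 3 at column 3 and diagonals 1, 5.
(6,5) attacks row 3 at column 5 and diagonals 2.
Attacked columns: {1, 2, 3, 5}. Safe: {4, 6}.

2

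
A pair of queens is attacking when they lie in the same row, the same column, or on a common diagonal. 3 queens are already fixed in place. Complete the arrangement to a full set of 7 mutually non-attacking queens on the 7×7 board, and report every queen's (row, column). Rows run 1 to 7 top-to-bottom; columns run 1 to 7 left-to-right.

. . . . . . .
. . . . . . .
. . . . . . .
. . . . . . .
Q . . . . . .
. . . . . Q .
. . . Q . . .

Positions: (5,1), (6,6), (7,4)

(1,2) (2,7) (3,5) (4,3) (5,1) (6,6) (7,4)

Row 1: attacked by (5,1)→{1,5}; (6,6)→{1,6}; (7,4)→{4}. Safe: 2, 3, 7. Place at column 2.
Row 2: attacked by (1,2)→{1,2,3}; (5,1)→{1,4}; (6,6)→{2,6}; (7,4)→{4}. Safe: 5, 7. Place at column 7.
Row 3: attacked by (1,2)→{2,4}; (2,7)→{6,7}; (5,1)→{1,3}; (6,6)→{3,6}; (7,4)→{4}. Safe: 5. Place at column 5.
Row 4: attacked by (1,2)→{2,5}; (2,7)→{5,7}; (3,5)→{4,5,6}; (5,1)→{1,2}; (6,6)→{4,6}; (7,4)→{1,4,7}. Safe: 3. Place at column 3.
Columns [2, 7, 5, 3, 1, 6, 4], r−c [-1, -5, -2, 1, 4, 0, 3], r+c [3, 9, 8, 7, 6, 12, 11] are all distinct, so no two queens attack.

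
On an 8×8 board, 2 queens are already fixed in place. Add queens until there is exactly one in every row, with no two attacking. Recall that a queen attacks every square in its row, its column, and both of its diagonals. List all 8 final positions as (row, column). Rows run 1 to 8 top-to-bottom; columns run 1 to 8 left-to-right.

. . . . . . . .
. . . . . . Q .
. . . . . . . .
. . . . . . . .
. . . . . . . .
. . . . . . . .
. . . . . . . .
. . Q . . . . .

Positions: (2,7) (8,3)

(1,1) (2,7) (3,5) (4,8) (5,2) (6,4) (7,6) (8,3)

Row 1: attacked by (2,7)→{6,7,8}; (8,3)→{3}. Safe: 1, 2, 4, 5. Place at column 1.
Row 3: attacked by (1,1)→{1,3}; (2,7)→{6,7,8}; (8,3)→{3,8}. Safe: 2, 4, 5. Place at column 5.
Row 4: attacked by (1,1)→{1,4}; (2,7)→{5,7}; (3,5)→{4,5,6}; (8,3)→{3,7}. Safe: 2, 8. Place at column 8.
Row 5: attacked by (1,1)→{1,5}; (2,7)→{4,7}; (3,5)→{3,5,7}; (4,8)→{7,8}; (8,3)→{3,6}. Safe: 2. Place at column 2.
Row 6: attacked by (1,1)→{1,6}; (2,7)→{3,7}; (3,5)→{2,5,8}; (4,8)→{6,8}; (5,2)→{1,2,3}; (8,3)→{1,3,5}. Safe: 4. Place at column 4.
Row 7: attacked by (1,1)→{1,7}; (2,7)→{2,7}; (3,5)→{1,5}; (4,8)→{5,8}; (5,2)→{2,4}; (6,4)→{3,4,5}; (8,3)→{2,3,4}. Safe: 6. Place at column 6.
Columns [1, 7, 5, 8, 2, 4, 6, 3], r−c [0, -5, -2, -4, 3, 2, 1, 5], r+c [2, 9, 8, 12, 7, 10, 13, 11] are all distinct, so no two queens attack.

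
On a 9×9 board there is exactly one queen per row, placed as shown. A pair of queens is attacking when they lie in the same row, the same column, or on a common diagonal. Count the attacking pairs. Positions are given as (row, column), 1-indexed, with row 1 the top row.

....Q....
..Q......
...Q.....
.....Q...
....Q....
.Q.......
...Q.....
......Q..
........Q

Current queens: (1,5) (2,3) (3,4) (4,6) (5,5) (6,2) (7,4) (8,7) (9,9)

Same column: (1,5)–(5,5) (column 5); (3,4)–(7,4) (column 4).
Same diagonal: (2,3)–(3,4) (|2−3| = |3−4| = 1); (4,6)–(5,5) (|4−5| = |6−5| = 1); (5,5)–(9,9) (|5−9| = |5−9| = 4).
Total attacking pairs: 5.

5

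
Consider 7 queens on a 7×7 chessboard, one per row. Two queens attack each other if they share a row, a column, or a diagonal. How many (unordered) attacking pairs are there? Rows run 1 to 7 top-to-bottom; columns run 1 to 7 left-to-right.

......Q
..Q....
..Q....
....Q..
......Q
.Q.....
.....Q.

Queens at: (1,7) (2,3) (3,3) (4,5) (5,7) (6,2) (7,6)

Same column: (1,7)–(5,7) (column 7); (2,3)–(3,3) (column 3).
Same diagonal: (1,7)–(6,2) (|1−6| = |7−2| = 5); (2,3)–(4,5) (|2−4| = |3−5| = 2).
Total attacking pairs: 4.

4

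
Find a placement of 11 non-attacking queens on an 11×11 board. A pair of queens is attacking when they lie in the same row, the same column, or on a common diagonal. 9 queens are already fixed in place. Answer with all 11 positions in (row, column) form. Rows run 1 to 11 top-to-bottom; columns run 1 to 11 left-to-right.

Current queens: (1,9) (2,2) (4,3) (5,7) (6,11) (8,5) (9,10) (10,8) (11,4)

(1,9) (2,2) (3,6) (4,3) (5,7) (6,11) (7,1) (8,5) (9,10) (10,8) (11,4)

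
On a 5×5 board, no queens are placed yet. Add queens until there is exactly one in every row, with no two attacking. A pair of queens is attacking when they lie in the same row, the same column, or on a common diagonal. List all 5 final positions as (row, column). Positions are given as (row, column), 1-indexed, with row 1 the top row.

(1,5) (2,2) (3,4) (4,1) (5,3)

Row 1: Safe: 1, 2, 3, 4, 5. Place at column 5.
Row 2: attacked by (1,5)→{4,5}. Safe: 1, 2, 3. Place at column 2.
Row 3: attacked by (1,5)→{3,5}; (2,2)→{1,2,3}. Safe: 4. Place at column 4.
Row 4: attacked by (1,5)→{2,5}; (2,2)→{2,4}; (3,4)→{3,4,5}. Safe: 1. Place at column 1.
Row 5: attacked by (1,5)→{1,5}; (2,2)→{2,5}; (3,4)→{2,4}; (4,1)→{1,2}. Safe: 3. Place at column 3.
Columns [5, 2, 4, 1, 3], r−c [-4, 0, -1, 3, 2], r+c [6, 4, 7, 5, 8] are all distinct, so no two queens attack.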